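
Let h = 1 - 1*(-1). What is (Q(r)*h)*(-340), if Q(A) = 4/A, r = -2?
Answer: 1360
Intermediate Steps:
h = 2 (h = 1 + 1 = 2)
(Q(r)*h)*(-340) = ((4/(-2))*2)*(-340) = ((4*(-½))*2)*(-340) = -2*2*(-340) = -4*(-340) = 1360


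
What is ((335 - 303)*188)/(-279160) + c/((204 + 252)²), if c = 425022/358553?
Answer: -718606903417/33354285810720 ≈ -0.021545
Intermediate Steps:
c = 32694/27581 (c = 425022*(1/358553) = 32694/27581 ≈ 1.1854)
((335 - 303)*188)/(-279160) + c/((204 + 252)²) = ((335 - 303)*188)/(-279160) + 32694/(27581*((204 + 252)²)) = (32*188)*(-1/279160) + 32694/(27581*(456²)) = 6016*(-1/279160) + (32694/27581)/207936 = -752/34895 + (32694/27581)*(1/207936) = -752/34895 + 5449/955847136 = -718606903417/33354285810720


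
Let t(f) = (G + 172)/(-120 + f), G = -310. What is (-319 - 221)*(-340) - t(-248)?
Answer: 1468797/8 ≈ 1.8360e+5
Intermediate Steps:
t(f) = -138/(-120 + f) (t(f) = (-310 + 172)/(-120 + f) = -138/(-120 + f))
(-319 - 221)*(-340) - t(-248) = (-319 - 221)*(-340) - (-138)/(-120 - 248) = -540*(-340) - (-138)/(-368) = 183600 - (-138)*(-1)/368 = 183600 - 1*3/8 = 183600 - 3/8 = 1468797/8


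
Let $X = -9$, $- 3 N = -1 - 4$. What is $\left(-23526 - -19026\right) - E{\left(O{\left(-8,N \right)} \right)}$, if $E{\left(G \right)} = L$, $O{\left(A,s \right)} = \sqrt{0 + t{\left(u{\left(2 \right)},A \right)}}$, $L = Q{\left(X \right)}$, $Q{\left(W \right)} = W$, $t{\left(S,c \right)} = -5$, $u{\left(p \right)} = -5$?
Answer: $-4491$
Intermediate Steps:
$N = \frac{5}{3}$ ($N = - \frac{-1 - 4}{3} = \left(- \frac{1}{3}\right) \left(-5\right) = \frac{5}{3} \approx 1.6667$)
$L = -9$
$O{\left(A,s \right)} = i \sqrt{5}$ ($O{\left(A,s \right)} = \sqrt{0 - 5} = \sqrt{-5} = i \sqrt{5}$)
$E{\left(G \right)} = -9$
$\left(-23526 - -19026\right) - E{\left(O{\left(-8,N \right)} \right)} = \left(-23526 - -19026\right) - -9 = \left(-23526 + 19026\right) + 9 = -4500 + 9 = -4491$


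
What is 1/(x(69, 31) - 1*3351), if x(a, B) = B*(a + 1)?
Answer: -1/1181 ≈ -0.00084674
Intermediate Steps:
x(a, B) = B*(1 + a)
1/(x(69, 31) - 1*3351) = 1/(31*(1 + 69) - 1*3351) = 1/(31*70 - 3351) = 1/(2170 - 3351) = 1/(-1181) = -1/1181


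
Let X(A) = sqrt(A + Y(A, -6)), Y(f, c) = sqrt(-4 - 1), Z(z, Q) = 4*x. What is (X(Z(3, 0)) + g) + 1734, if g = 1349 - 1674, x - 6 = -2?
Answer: 1409 + sqrt(16 + I*sqrt(5)) ≈ 1413.0 + 0.27883*I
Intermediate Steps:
x = 4 (x = 6 - 2 = 4)
Z(z, Q) = 16 (Z(z, Q) = 4*4 = 16)
g = -325
Y(f, c) = I*sqrt(5) (Y(f, c) = sqrt(-5) = I*sqrt(5))
X(A) = sqrt(A + I*sqrt(5))
(X(Z(3, 0)) + g) + 1734 = (sqrt(16 + I*sqrt(5)) - 325) + 1734 = (-325 + sqrt(16 + I*sqrt(5))) + 1734 = 1409 + sqrt(16 + I*sqrt(5))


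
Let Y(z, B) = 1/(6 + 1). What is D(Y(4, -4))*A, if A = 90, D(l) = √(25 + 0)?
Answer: 450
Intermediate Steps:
Y(z, B) = ⅐ (Y(z, B) = 1/7 = ⅐)
D(l) = 5 (D(l) = √25 = 5)
D(Y(4, -4))*A = 5*90 = 450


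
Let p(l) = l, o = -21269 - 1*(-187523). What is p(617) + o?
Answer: 166871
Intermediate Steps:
o = 166254 (o = -21269 + 187523 = 166254)
p(617) + o = 617 + 166254 = 166871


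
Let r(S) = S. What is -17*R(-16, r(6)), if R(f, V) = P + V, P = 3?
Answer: -153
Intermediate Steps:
R(f, V) = 3 + V
-17*R(-16, r(6)) = -17*(3 + 6) = -17*9 = -153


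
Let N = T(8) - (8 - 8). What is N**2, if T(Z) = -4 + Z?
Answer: 16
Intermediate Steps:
N = 4 (N = (-4 + 8) - (8 - 8) = 4 - 1*0 = 4 + 0 = 4)
N**2 = 4**2 = 16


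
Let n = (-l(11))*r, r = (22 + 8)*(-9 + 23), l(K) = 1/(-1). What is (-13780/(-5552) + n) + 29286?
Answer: 41235373/1388 ≈ 29708.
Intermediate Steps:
l(K) = -1
r = 420 (r = 30*14 = 420)
n = 420 (n = -1*(-1)*420 = 1*420 = 420)
(-13780/(-5552) + n) + 29286 = (-13780/(-5552) + 420) + 29286 = (-13780*(-1/5552) + 420) + 29286 = (3445/1388 + 420) + 29286 = 586405/1388 + 29286 = 41235373/1388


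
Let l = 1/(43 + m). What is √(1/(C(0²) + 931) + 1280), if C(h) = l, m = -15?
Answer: 2*√217469866003/26069 ≈ 35.777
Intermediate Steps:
l = 1/28 (l = 1/(43 - 15) = 1/28 ≈ 0.035714)
C(h) = 1/28
√(1/(C(0²) + 931) + 1280) = √(1/(1/28 + 931) + 1280) = √(1/(26069/28) + 1280) = √(28/26069 + 1280) = √(33368348/26069) = 2*√217469866003/26069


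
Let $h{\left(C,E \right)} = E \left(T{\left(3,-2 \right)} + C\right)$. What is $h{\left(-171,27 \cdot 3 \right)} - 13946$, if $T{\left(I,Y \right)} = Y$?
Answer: $-27959$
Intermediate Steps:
$h{\left(C,E \right)} = E \left(-2 + C\right)$
$h{\left(-171,27 \cdot 3 \right)} - 13946 = 27 \cdot 3 \left(-2 - 171\right) - 13946 = 81 \left(-173\right) - 13946 = -14013 - 13946 = -27959$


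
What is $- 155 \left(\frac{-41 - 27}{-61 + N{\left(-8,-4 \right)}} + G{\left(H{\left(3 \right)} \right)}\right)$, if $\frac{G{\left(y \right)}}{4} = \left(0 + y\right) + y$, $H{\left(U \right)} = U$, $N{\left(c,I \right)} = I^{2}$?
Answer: $- \frac{35588}{9} \approx -3954.2$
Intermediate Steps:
$G{\left(y \right)} = 8 y$ ($G{\left(y \right)} = 4 \left(\left(0 + y\right) + y\right) = 4 \left(y + y\right) = 4 \cdot 2 y = 8 y$)
$- 155 \left(\frac{-41 - 27}{-61 + N{\left(-8,-4 \right)}} + G{\left(H{\left(3 \right)} \right)}\right) = - 155 \left(\frac{-41 - 27}{-61 + \left(-4\right)^{2}} + 8 \cdot 3\right) = - 155 \left(- \frac{68}{-61 + 16} + 24\right) = - 155 \left(- \frac{68}{-45} + 24\right) = - 155 \left(\left(-68\right) \left(- \frac{1}{45}\right) + 24\right) = - 155 \left(\frac{68}{45} + 24\right) = \left(-155\right) \frac{1148}{45} = - \frac{35588}{9}$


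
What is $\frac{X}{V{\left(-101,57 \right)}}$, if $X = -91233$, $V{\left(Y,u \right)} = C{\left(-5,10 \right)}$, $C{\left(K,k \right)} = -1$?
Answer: $91233$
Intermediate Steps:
$V{\left(Y,u \right)} = -1$
$\frac{X}{V{\left(-101,57 \right)}} = - \frac{91233}{-1} = \left(-91233\right) \left(-1\right) = 91233$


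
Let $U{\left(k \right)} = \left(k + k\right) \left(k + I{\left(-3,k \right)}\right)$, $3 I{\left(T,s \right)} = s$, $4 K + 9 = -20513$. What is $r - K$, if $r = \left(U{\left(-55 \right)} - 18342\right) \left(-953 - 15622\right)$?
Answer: $\frac{340637561}{2} \approx 1.7032 \cdot 10^{8}$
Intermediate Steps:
$K = - \frac{10261}{2}$ ($K = - \frac{9}{4} + \frac{1}{4} \left(-20513\right) = - \frac{9}{4} - \frac{20513}{4} = - \frac{10261}{2} \approx -5130.5$)
$I{\left(T,s \right)} = \frac{s}{3}$
$U{\left(k \right)} = \frac{8 k^{2}}{3}$ ($U{\left(k \right)} = \left(k + k\right) \left(k + \frac{k}{3}\right) = 2 k \frac{4 k}{3} = \frac{8 k^{2}}{3}$)
$r = 170313650$ ($r = \left(\frac{8 \left(-55\right)^{2}}{3} - 18342\right) \left(-953 - 15622\right) = \left(\frac{8}{3} \cdot 3025 - 18342\right) \left(-16575\right) = \left(\frac{24200}{3} - 18342\right) \left(-16575\right) = \left(- \frac{30826}{3}\right) \left(-16575\right) = 170313650$)
$r - K = 170313650 - - \frac{10261}{2} = 170313650 + \frac{10261}{2} = \frac{340637561}{2}$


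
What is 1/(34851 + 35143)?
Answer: 1/69994 ≈ 1.4287e-5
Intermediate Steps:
1/(34851 + 35143) = 1/69994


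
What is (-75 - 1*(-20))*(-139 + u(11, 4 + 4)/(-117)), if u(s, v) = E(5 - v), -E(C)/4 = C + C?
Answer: 298595/39 ≈ 7656.3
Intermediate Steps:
E(C) = -8*C (E(C) = -4*(C + C) = -8*C)
u(s, v) = -40 + 8*v (u(s, v) = -8*(5 - v) = -40 + 8*v)
(-75 - 1*(-20))*(-139 + u(11, 4 + 4)/(-117)) = (-75 - 1*(-20))*(-139 + (-40 + 8*(4 + 4))/(-117)) = (-75 + 20)*(-139 + (-40 + 8*8)*(-1/117)) = -55*(-139 + (-40 + 64)*(-1/117)) = -55*(-139 + 24*(-1/117)) = -55*(-139 - 8/39) = -55*(-5429/39) = 298595/39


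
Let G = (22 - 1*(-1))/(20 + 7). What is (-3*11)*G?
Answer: -253/9 ≈ -28.111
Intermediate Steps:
G = 23/27 (G = (22 + 1)/27 = 23*(1/27) = 23/27 ≈ 0.85185)
(-3*11)*G = -3*11*(23/27) = -33*23/27 = -253/9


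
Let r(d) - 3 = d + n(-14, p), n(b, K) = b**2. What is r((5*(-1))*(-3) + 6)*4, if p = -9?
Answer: 880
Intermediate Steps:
r(d) = 199 + d (r(d) = 3 + (d + (-14)**2) = 3 + (d + 196) = 3 + (196 + d) = 199 + d)
r((5*(-1))*(-3) + 6)*4 = (199 + ((5*(-1))*(-3) + 6))*4 = (199 + (-5*(-3) + 6))*4 = (199 + (15 + 6))*4 = (199 + 21)*4 = 220*4 = 880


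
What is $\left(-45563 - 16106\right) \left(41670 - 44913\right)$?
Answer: $199992567$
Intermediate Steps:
$\left(-45563 - 16106\right) \left(41670 - 44913\right) = \left(-61669\right) \left(-3243\right) = 199992567$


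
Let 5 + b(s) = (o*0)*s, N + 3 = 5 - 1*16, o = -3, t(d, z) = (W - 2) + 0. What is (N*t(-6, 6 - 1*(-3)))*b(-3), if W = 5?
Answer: 210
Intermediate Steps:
t(d, z) = 3 (t(d, z) = (5 - 2) + 0 = 3 + 0 = 3)
N = -14 (N = -3 + (5 - 1*16) = -3 + (5 - 16) = -3 - 11 = -14)
b(s) = -5 (b(s) = -5 + (-3*0)*s = -5 + 0*s = -5 + 0 = -5)
(N*t(-6, 6 - 1*(-3)))*b(-3) = -14*3*(-5) = -42*(-5) = 210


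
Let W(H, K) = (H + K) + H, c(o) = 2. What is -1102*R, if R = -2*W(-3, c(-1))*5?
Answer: -44080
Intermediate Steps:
W(H, K) = K + 2*H
R = 40 (R = -2*(2 + 2*(-3))*5 = -2*(2 - 6)*5 = -2*(-4)*5 = 8*5 = 40)
-1102*R = -1102*40 = -44080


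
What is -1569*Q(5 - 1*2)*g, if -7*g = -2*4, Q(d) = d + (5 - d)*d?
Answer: -112968/7 ≈ -16138.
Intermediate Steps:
Q(d) = d + d*(5 - d)
g = 8/7 (g = -(-2)*4/7 = -⅐*(-8) = 8/7 ≈ 1.1429)
-1569*Q(5 - 1*2)*g = -1569*(5 - 1*2)*(6 - (5 - 1*2))*8/7 = -1569*(5 - 2)*(6 - (5 - 2))*8/7 = -1569*3*(6 - 1*3)*8/7 = -1569*3*(6 - 3)*8/7 = -1569*3*3*8/7 = -14121*8/7 = -1569*72/7 = -112968/7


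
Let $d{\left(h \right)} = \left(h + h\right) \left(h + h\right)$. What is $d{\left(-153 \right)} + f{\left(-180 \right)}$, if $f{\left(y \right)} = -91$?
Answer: $93545$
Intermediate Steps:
$d{\left(h \right)} = 4 h^{2}$ ($d{\left(h \right)} = 2 h 2 h = 4 h^{2}$)
$d{\left(-153 \right)} + f{\left(-180 \right)} = 4 \left(-153\right)^{2} - 91 = 4 \cdot 23409 - 91 = 93636 - 91 = 93545$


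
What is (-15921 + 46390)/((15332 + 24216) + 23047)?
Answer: 30469/62595 ≈ 0.48676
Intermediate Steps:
(-15921 + 46390)/((15332 + 24216) + 23047) = 30469/(39548 + 23047) = 30469/62595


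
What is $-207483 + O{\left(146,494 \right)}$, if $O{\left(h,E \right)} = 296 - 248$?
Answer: $-207435$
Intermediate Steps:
$O{\left(h,E \right)} = 48$
$-207483 + O{\left(146,494 \right)} = -207483 + 48 = -207435$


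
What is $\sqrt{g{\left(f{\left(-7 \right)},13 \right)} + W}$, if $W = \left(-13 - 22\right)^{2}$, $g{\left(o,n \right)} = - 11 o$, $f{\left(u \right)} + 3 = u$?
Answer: $\sqrt{1335} \approx 36.538$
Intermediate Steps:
$f{\left(u \right)} = -3 + u$
$W = 1225$ ($W = \left(-35\right)^{2} = 1225$)
$\sqrt{g{\left(f{\left(-7 \right)},13 \right)} + W} = \sqrt{- 11 \left(-3 - 7\right) + 1225} = \sqrt{\left(-11\right) \left(-10\right) + 1225} = \sqrt{110 + 1225} = \sqrt{1335}$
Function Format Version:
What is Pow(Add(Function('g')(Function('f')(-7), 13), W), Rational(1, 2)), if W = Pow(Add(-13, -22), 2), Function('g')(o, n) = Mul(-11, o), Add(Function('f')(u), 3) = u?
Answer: Pow(1335, Rational(1, 2)) ≈ 36.538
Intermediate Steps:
Function('f')(u) = Add(-3, u)
W = 1225 (W = Pow(-35, 2) = 1225)
Pow(Add(Function('g')(Function('f')(-7), 13), W), Rational(1, 2)) = Pow(Add(Mul(-11, Add(-3, -7)), 1225), Rational(1, 2)) = Pow(Add(Mul(-11, -10), 1225), Rational(1, 2)) = Pow(Add(110, 1225), Rational(1, 2)) = Pow(1335, Rational(1, 2))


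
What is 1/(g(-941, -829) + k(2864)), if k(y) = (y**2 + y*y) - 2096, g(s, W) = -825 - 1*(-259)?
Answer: 1/16402330 ≈ 6.0967e-8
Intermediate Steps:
g(s, W) = -566 (g(s, W) = -825 + 259 = -566)
k(y) = -2096 + 2*y**2 (k(y) = (y**2 + y**2) - 2096 = 2*y**2 - 2096 = -2096 + 2*y**2)
1/(g(-941, -829) + k(2864)) = 1/(-566 + (-2096 + 2*2864**2)) = 1/(-566 + (-2096 + 2*8202496)) = 1/(-566 + (-2096 + 16404992)) = 1/(-566 + 16402896) = 1/16402330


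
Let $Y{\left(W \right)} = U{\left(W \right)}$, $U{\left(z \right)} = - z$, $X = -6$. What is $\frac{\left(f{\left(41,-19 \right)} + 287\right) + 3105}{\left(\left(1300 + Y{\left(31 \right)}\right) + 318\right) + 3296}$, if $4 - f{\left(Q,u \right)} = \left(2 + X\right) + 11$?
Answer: $\frac{3389}{4883} \approx 0.69404$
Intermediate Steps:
$f{\left(Q,u \right)} = -3$ ($f{\left(Q,u \right)} = 4 - \left(\left(2 - 6\right) + 11\right) = 4 - \left(-4 + 11\right) = 4 - 7 = -3$)
$Y{\left(W \right)} = - W$
$\frac{\left(f{\left(41,-19 \right)} + 287\right) + 3105}{\left(\left(1300 + Y{\left(31 \right)}\right) + 318\right) + 3296} = \frac{\left(-3 + 287\right) + 3105}{\left(\left(1300 - 31\right) + 318\right) + 3296} = \frac{284 + 3105}{\left(\left(1300 - 31\right) + 318\right) + 3296} = \frac{3389}{\left(1269 + 318\right) + 3296} = \frac{3389}{1587 + 3296} = \frac{3389}{4883}$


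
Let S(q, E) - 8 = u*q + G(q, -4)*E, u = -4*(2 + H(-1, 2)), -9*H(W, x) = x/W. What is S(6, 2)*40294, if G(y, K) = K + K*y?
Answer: -12249376/3 ≈ -4.0831e+6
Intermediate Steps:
H(W, x) = -x/(9*W)
u = -80/9 (u = -4*(2 - ⅑*2/(-1)) = -4*(2 - ⅑*2*(-1)) = -4*(2 + 2/9) = -4*20/9 = -80/9 ≈ -8.8889)
S(q, E) = 8 - 80*q/9 + E*(-4 - 4*q) (S(q, E) = 8 + (-80*q/9 + (-4*(1 + q))*E) = 8 + (-80*q/9 + (-4 - 4*q)*E) = 8 + (-80*q/9 + E*(-4 - 4*q)) = 8 - 80*q/9 + E*(-4 - 4*q))
S(6, 2)*40294 = (8 - 80/9*6 - 4*2*(1 + 6))*40294 = (8 - 160/3 - 4*2*7)*40294 = (8 - 160/3 - 56)*40294 = -304/3*40294 = -12249376/3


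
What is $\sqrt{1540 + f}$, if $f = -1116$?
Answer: $2 \sqrt{106} \approx 20.591$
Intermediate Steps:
$\sqrt{1540 + f} = \sqrt{1540 - 1116} = \sqrt{424} = 2 \sqrt{106}$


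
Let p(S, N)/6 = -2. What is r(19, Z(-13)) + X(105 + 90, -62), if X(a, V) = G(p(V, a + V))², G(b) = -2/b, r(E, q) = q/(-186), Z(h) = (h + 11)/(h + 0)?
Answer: 391/14508 ≈ 0.026951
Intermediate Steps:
p(S, N) = -12 (p(S, N) = 6*(-2) = -12)
Z(h) = (11 + h)/h
r(E, q) = -q/186 (r(E, q) = q*(-1/186) = -q/186)
X(a, V) = 1/36 (X(a, V) = (-2/(-12))² = (-2*(-1/12))² = (⅙)² = 1/36)
r(19, Z(-13)) + X(105 + 90, -62) = -(11 - 13)/(186*(-13)) + 1/36 = -(-1)*(-2)/2418 + 1/36 = -1/186*2/13 + 1/36 = -1/1209 + 1/36 = 391/14508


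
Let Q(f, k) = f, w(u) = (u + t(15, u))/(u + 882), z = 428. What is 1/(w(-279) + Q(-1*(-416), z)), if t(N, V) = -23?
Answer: 603/250546 ≈ 0.0024067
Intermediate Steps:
w(u) = (-23 + u)/(882 + u) (w(u) = (u - 23)/(u + 882) = (-23 + u)/(882 + u))
1/(w(-279) + Q(-1*(-416), z)) = 1/((-23 - 279)/(882 - 279) - 1*(-416)) = 1/(-302/603 + 416) = 1/(250546/603) = 603/250546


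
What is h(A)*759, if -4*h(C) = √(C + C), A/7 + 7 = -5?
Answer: -759*I*√42/2 ≈ -2459.4*I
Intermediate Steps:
A = -84 (A = -49 + 7*(-5) = -49 - 35 = -84)
h(C) = -√2*√C/4 (h(C) = -√(C + C)/4 = -√2*√C/4)
h(A)*759 = -√2*√(-84)/4*759 = -√2*2*I*√21/4*759 = -I*√42/2*759 = -759*I*√42/2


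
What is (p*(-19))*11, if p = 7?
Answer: -1463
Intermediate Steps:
(p*(-19))*11 = (7*(-19))*11 = -133*11 = -1463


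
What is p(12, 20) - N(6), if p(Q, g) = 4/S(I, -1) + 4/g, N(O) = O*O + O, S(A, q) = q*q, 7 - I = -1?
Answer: -189/5 ≈ -37.800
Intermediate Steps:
I = 8 (I = 7 - 1*(-1) = 7 + 1 = 8)
S(A, q) = q**2
N(O) = O + O**2 (N(O) = O**2 + O = O + O**2)
p(Q, g) = 4 + 4/g (p(Q, g) = 4/((-1)**2) + 4/g = 4/1 + 4/g = 4*1 + 4/g = 4 + 4/g)
p(12, 20) - N(6) = (4 + 4/20) - 6*(1 + 6) = (4 + 4*(1/20)) - 6*7 = (4 + 1/5) - 1*42 = 21/5 - 42 = -189/5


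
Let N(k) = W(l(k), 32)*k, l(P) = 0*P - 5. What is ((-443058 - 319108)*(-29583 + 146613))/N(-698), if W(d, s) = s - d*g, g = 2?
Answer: 7433023915/2443 ≈ 3.0426e+6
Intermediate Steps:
l(P) = -5 (l(P) = 0 - 5 = -5)
W(d, s) = s - 2*d (W(d, s) = s - d*2 = s - 2*d)
N(k) = 42*k (N(k) = (32 - 2*(-5))*k = (32 + 10)*k = 42*k)
((-443058 - 319108)*(-29583 + 146613))/N(-698) = ((-443058 - 319108)*(-29583 + 146613))/((42*(-698))) = -762166*117030/(-29316) = -89196286980*(-1/29316) = 7433023915/2443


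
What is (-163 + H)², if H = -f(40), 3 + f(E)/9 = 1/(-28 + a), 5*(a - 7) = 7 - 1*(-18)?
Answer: 4695889/256 ≈ 18343.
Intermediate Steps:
a = 12 (a = 7 + (7 - 1*(-18))/5 = 7 + (7 + 18)/5 = 7 + (⅕)*25 = 7 + 5 = 12)
f(E) = -441/16 (f(E) = -27 + 9/(-28 + 12) = -27 + 9/(-16) = -27 + 9*(-1/16) = -27 - 9/16 = -441/16)
H = 441/16 (H = -1*(-441/16) = 441/16 ≈ 27.563)
(-163 + H)² = (-163 + 441/16)² = (-2167/16)² = 4695889/256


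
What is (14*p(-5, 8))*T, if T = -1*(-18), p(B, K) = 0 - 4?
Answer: -1008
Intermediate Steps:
p(B, K) = -4
T = 18
(14*p(-5, 8))*T = (14*(-4))*18 = -56*18 = -1008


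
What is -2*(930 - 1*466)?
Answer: -928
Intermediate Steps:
-2*(930 - 1*466) = -2*(930 - 466) = -2*464 = -928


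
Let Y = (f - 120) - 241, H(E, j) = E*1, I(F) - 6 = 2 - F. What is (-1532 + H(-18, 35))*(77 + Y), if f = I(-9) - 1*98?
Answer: 565750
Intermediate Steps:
I(F) = 8 - F (I(F) = 6 + (2 - F) = 8 - F)
f = -81 (f = (8 - 1*(-9)) - 1*98 = (8 + 9) - 98 = 17 - 98 = -81)
H(E, j) = E
Y = -442 (Y = (-81 - 120) - 241 = -201 - 241 = -442)
(-1532 + H(-18, 35))*(77 + Y) = (-1532 - 18)*(77 - 442) = -1550*(-365) = 565750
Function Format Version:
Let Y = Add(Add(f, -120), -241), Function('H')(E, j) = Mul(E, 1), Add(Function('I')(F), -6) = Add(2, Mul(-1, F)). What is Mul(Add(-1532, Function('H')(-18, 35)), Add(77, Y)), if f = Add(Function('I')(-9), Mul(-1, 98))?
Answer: 565750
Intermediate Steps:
Function('I')(F) = Add(8, Mul(-1, F)) (Function('I')(F) = Add(6, Add(2, Mul(-1, F))) = Add(8, Mul(-1, F)))
f = -81 (f = Add(Add(8, Mul(-1, -9)), Mul(-1, 98)) = Add(Add(8, 9), -98) = Add(17, -98) = -81)
Function('H')(E, j) = E
Y = -442 (Y = Add(Add(-81, -120), -241) = Add(-201, -241) = -442)
Mul(Add(-1532, Function('H')(-18, 35)), Add(77, Y)) = Mul(Add(-1532, -18), Add(77, -442)) = Mul(-1550, -365) = 565750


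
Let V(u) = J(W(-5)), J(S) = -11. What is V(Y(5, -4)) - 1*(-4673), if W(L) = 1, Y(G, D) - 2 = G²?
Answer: 4662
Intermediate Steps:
Y(G, D) = 2 + G²
V(u) = -11
V(Y(5, -4)) - 1*(-4673) = -11 - 1*(-4673) = -11 + 4673 = 4662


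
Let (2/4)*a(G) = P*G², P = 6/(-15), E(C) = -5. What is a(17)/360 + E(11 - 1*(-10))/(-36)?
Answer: -151/300 ≈ -0.50333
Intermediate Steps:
P = -⅖ (P = 6*(-1/15) = -⅖ ≈ -0.40000)
a(G) = -4*G²/5 (a(G) = 2*(-2*G²/5) = -4*G²/5)
a(17)/360 + E(11 - 1*(-10))/(-36) = -⅘*17²/360 - 5/(-36) = -⅘*289*(1/360) - 5*(-1/36) = -1156/5*1/360 + 5/36 = -289/450 + 5/36 = -151/300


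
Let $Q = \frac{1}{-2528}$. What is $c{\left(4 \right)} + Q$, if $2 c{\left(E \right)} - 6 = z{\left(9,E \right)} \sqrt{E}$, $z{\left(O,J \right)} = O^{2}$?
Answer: $\frac{212351}{2528} \approx 84.0$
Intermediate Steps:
$Q = - \frac{1}{2528} \approx -0.00039557$
$c{\left(E \right)} = 3 + \frac{81 \sqrt{E}}{2}$ ($c{\left(E \right)} = 3 + \frac{9^{2} \sqrt{E}}{2} = 3 + \frac{81 \sqrt{E}}{2}$)
$c{\left(4 \right)} + Q = \left(3 + \frac{81 \sqrt{4}}{2}\right) - \frac{1}{2528} = \left(3 + \frac{81}{2} \cdot 2\right) - \frac{1}{2528} = \left(3 + 81\right) - \frac{1}{2528} = 84 - \frac{1}{2528} = \frac{212351}{2528}$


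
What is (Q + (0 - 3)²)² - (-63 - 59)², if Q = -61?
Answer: -12180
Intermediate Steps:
(Q + (0 - 3)²)² - (-63 - 59)² = (-61 + (0 - 3)²)² - (-63 - 59)² = (-61 + (-3)²)² - 1*(-122)² = (-61 + 9)² - 1*14884 = (-52)² - 14884 = 2704 - 14884 = -12180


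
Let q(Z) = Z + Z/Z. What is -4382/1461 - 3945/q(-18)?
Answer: 5689151/24837 ≈ 229.06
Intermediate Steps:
q(Z) = 1 + Z (q(Z) = Z + 1 = 1 + Z)
-4382/1461 - 3945/q(-18) = -4382/1461 - 3945/(1 - 18) = -4382*1/1461 - 3945/(-17) = -4382/1461 - 3945*(-1/17) = -4382/1461 + 3945/17 = 5689151/24837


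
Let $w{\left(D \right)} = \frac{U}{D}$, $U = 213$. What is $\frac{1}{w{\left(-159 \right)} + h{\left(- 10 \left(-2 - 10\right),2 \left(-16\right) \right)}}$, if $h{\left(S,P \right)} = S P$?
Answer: $- \frac{53}{203591} \approx -0.00026033$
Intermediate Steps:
$w{\left(D \right)} = \frac{213}{D}$
$h{\left(S,P \right)} = P S$
$\frac{1}{w{\left(-159 \right)} + h{\left(- 10 \left(-2 - 10\right),2 \left(-16\right) \right)}} = \frac{1}{\frac{213}{-159} + 2 \left(-16\right) \left(- 10 \left(-2 - 10\right)\right)} = \frac{1}{213 \left(- \frac{1}{159}\right) - 32 \left(- 10 \left(-2 - 10\right)\right)} = \frac{1}{- \frac{71}{53} - 32 \left(\left(-10\right) \left(-12\right)\right)} = \frac{1}{- \frac{71}{53} - 3840} = \frac{1}{- \frac{203591}{53}} = - \frac{53}{203591}$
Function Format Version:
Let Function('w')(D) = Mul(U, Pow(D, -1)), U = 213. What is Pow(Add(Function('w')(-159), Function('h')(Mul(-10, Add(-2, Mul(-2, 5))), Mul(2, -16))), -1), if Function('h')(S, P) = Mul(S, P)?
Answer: Rational(-53, 203591) ≈ -0.00026033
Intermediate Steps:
Function('w')(D) = Mul(213, Pow(D, -1))
Function('h')(S, P) = Mul(P, S)
Pow(Add(Function('w')(-159), Function('h')(Mul(-10, Add(-2, Mul(-2, 5))), Mul(2, -16))), -1) = Pow(Add(Mul(213, Pow(-159, -1)), Mul(Mul(2, -16), Mul(-10, Add(-2, Mul(-2, 5))))), -1) = Pow(Add(Mul(213, Rational(-1, 159)), Mul(-32, Mul(-10, Add(-2, -10)))), -1) = Pow(Add(Rational(-71, 53), Mul(-32, Mul(-10, -12))), -1) = Pow(Add(Rational(-71, 53), Mul(-32, 120)), -1) = Pow(Add(Rational(-71, 53), -3840), -1) = Pow(Rational(-203591, 53), -1) = Rational(-53, 203591)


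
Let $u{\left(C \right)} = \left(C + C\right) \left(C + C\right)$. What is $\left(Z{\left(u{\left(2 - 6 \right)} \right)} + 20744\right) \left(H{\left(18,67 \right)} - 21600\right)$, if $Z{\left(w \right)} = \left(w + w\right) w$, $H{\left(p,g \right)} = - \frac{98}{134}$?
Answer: $- \frac{41877597064}{67} \approx -6.2504 \cdot 10^{8}$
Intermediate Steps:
$H{\left(p,g \right)} = - \frac{49}{67}$ ($H{\left(p,g \right)} = \left(-98\right) \frac{1}{134} = - \frac{49}{67}$)
$u{\left(C \right)} = 4 C^{2}$ ($u{\left(C \right)} = 2 C 2 C = 4 C^{2}$)
$Z{\left(w \right)} = 2 w^{2}$ ($Z{\left(w \right)} = 2 w w = 2 w^{2}$)
$\left(Z{\left(u{\left(2 - 6 \right)} \right)} + 20744\right) \left(H{\left(18,67 \right)} - 21600\right) = \left(2 \left(4 \left(2 - 6\right)^{2}\right)^{2} + 20744\right) \left(- \frac{49}{67} - 21600\right) = \left(2 \left(4 \left(-4\right)^{2}\right)^{2} + 20744\right) \left(- \frac{1447249}{67}\right) = \left(2 \left(4 \cdot 16\right)^{2} + 20744\right) \left(- \frac{1447249}{67}\right) = \left(2 \cdot 64^{2} + 20744\right) \left(- \frac{1447249}{67}\right) = \left(2 \cdot 4096 + 20744\right) \left(- \frac{1447249}{67}\right) = \left(8192 + 20744\right) \left(- \frac{1447249}{67}\right) = 28936 \left(- \frac{1447249}{67}\right) = - \frac{41877597064}{67}$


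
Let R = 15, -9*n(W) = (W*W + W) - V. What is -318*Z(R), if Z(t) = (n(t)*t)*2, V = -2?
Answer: 256520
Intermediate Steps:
n(W) = -2/9 - W/9 - W²/9 (n(W) = -((W*W + W) - 1*(-2))/9 = -((W² + W) + 2)/9 = -((W + W²) + 2)/9 = -(2 + W + W²)/9 = -2/9 - W/9 - W²/9)
Z(t) = 2*t*(-2/9 - t/9 - t²/9) (Z(t) = ((-2/9 - t/9 - t²/9)*t)*2 = (t*(-2/9 - t/9 - t²/9))*2 = 2*t*(-2/9 - t/9 - t²/9))
-318*Z(R) = -(-212)*15*(2 + 15 + 15²)/3 = -(-212)*15*(2 + 15 + 225)/3 = -(-212)*15*242/3 = -318*(-2420/3) = 256520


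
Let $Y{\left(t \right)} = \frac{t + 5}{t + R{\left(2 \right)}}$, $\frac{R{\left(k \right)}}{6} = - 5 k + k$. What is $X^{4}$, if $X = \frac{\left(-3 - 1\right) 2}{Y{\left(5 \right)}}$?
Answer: $\frac{875213056}{625} \approx 1.4003 \cdot 10^{6}$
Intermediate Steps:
$R{\left(k \right)} = - 24 k$ ($R{\left(k \right)} = 6 \left(- 5 k + k\right) = 6 \left(- 4 k\right) = - 24 k$)
$Y{\left(t \right)} = \frac{5 + t}{-48 + t}$ ($Y{\left(t \right)} = \frac{t + 5}{t - 48} = \frac{5 + t}{t - 48} = \frac{5 + t}{-48 + t}$)
$X = \frac{172}{5}$ ($X = \frac{\left(-3 - 1\right) 2}{\frac{1}{-48 + 5} \left(5 + 5\right)} = \frac{\left(-4\right) 2}{\frac{1}{-43} \cdot 10} = - \frac{8}{\left(- \frac{1}{43}\right) 10} = - \frac{8}{- \frac{10}{43}} = \left(-8\right) \left(- \frac{43}{10}\right) = \frac{172}{5} \approx 34.4$)
$X^{4} = \left(\frac{172}{5}\right)^{4} = \frac{875213056}{625}$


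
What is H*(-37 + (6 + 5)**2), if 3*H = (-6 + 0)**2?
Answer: 1008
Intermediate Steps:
H = 12 (H = (-6 + 0)**2/3 = (1/3)*(-6)**2 = (1/3)*36 = 12)
H*(-37 + (6 + 5)**2) = 12*(-37 + (6 + 5)**2) = 12*(-37 + 11**2) = 12*(-37 + 121) = 12*84 = 1008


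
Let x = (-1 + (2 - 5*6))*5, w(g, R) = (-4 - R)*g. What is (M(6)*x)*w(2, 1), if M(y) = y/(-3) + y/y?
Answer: -1450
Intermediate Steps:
w(g, R) = g*(-4 - R)
M(y) = 1 - y/3 (M(y) = y*(-1/3) + 1 = -y/3 + 1 = 1 - y/3)
x = -145 (x = (-1 + (2 - 30))*5 = (-1 - 28)*5 = -29*5 = -145)
(M(6)*x)*w(2, 1) = ((1 - 1/3*6)*(-145))*(-1*2*(4 + 1)) = ((1 - 2)*(-145))*(-1*2*5) = -1*(-145)*(-10) = 145*(-10) = -1450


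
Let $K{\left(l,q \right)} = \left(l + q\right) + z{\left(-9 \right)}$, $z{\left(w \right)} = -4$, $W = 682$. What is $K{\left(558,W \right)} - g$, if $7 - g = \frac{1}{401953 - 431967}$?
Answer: $\frac{36887205}{30014} \approx 1229.0$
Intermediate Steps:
$K{\left(l,q \right)} = -4 + l + q$ ($K{\left(l,q \right)} = \left(l + q\right) - 4 = -4 + l + q$)
$g = \frac{210099}{30014}$ ($g = 7 - \frac{1}{401953 - 431967} = 7 - \frac{1}{-30014} = 7 - - \frac{1}{30014} = 7 + \frac{1}{30014} = \frac{210099}{30014} \approx 7.0$)
$K{\left(558,W \right)} - g = \left(-4 + 558 + 682\right) - \frac{210099}{30014} = 1236 - \frac{210099}{30014} = \frac{36887205}{30014}$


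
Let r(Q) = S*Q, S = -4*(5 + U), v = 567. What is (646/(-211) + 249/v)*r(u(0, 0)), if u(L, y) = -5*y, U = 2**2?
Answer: 0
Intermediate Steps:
U = 4
S = -36 (S = -4*(5 + 4) = -4*9 = -36)
r(Q) = -36*Q
(646/(-211) + 249/v)*r(u(0, 0)) = (646/(-211) + 249/567)*(-(-180)*0) = (646*(-1/211) + 249*(1/567))*(-36*0) = (-646/211 + 83/189)*0 = -104581/39879*0 = 0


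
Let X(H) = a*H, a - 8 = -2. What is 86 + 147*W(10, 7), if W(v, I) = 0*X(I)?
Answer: 86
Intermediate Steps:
a = 6 (a = 8 - 2 = 6)
X(H) = 6*H
W(v, I) = 0 (W(v, I) = 0*(6*I) = 0)
86 + 147*W(10, 7) = 86 + 147*0 = 86 + 0 = 86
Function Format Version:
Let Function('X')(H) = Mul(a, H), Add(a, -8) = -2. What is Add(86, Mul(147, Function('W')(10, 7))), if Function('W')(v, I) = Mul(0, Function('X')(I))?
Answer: 86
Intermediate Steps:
a = 6 (a = Add(8, -2) = 6)
Function('X')(H) = Mul(6, H)
Function('W')(v, I) = 0 (Function('W')(v, I) = Mul(0, Mul(6, I)) = 0)
Add(86, Mul(147, Function('W')(10, 7))) = Add(86, Mul(147, 0)) = Add(86, 0) = 86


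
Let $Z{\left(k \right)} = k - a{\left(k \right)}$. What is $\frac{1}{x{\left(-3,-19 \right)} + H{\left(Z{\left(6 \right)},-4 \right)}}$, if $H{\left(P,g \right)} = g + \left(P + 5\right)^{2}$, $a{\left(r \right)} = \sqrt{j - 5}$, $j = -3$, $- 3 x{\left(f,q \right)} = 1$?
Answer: $\frac{3 i}{2 \left(66 \sqrt{2} + 163 i\right)} \approx 0.0069301 + 0.0039683 i$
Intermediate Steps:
$x{\left(f,q \right)} = - \frac{1}{3}$ ($x{\left(f,q \right)} = \left(- \frac{1}{3}\right) 1 = - \frac{1}{3}$)
$a{\left(r \right)} = 2 i \sqrt{2}$ ($a{\left(r \right)} = \sqrt{-3 - 5} = \sqrt{-8} = 2 i \sqrt{2}$)
$Z{\left(k \right)} = k - 2 i \sqrt{2}$
$H{\left(P,g \right)} = g + \left(5 + P\right)^{2}$
$\frac{1}{x{\left(-3,-19 \right)} + H{\left(Z{\left(6 \right)},-4 \right)}} = \frac{1}{- \frac{1}{3} - \left(4 - \left(5 + \left(6 - 2 i \sqrt{2}\right)\right)^{2}\right)} = \frac{1}{- \frac{1}{3} - \left(4 - \left(11 - 2 i \sqrt{2}\right)^{2}\right)} = \frac{1}{- \frac{13}{3} + \left(11 - 2 i \sqrt{2}\right)^{2}}$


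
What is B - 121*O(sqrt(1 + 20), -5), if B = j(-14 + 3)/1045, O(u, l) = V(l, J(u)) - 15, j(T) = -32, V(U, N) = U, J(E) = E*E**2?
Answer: 2528868/1045 ≈ 2420.0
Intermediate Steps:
J(E) = E**3
O(u, l) = -15 + l (O(u, l) = l - 15 = -15 + l)
B = -32/1045 ≈ -0.030622
B - 121*O(sqrt(1 + 20), -5) = -32/1045 - 121*(-15 - 5) = -32/1045 - 121*(-20) = -32/1045 + 2420 = 2528868/1045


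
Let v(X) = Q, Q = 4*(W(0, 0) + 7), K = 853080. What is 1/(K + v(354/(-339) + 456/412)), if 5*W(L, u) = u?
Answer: 1/853108 ≈ 1.1722e-6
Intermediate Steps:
W(L, u) = u/5
Q = 28 (Q = 4*((1/5)*0 + 7) = 4*(0 + 7) = 4*7 = 28)
v(X) = 28
1/(K + v(354/(-339) + 456/412)) = 1/(853080 + 28) = 1/853108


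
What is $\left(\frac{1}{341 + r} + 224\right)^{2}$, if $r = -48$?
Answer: $\frac{4307690689}{85849} \approx 50178.0$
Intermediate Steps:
$\left(\frac{1}{341 + r} + 224\right)^{2} = \left(\frac{1}{341 - 48} + 224\right)^{2} = \left(\frac{1}{293} + 224\right)^{2} = \left(\frac{65633}{293}\right)^{2} = \frac{4307690689}{85849}$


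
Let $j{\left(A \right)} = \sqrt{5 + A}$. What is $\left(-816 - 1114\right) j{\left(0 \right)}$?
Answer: $- 1930 \sqrt{5} \approx -4315.6$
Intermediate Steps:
$\left(-816 - 1114\right) j{\left(0 \right)} = \left(-816 - 1114\right) \sqrt{5 + 0} = - 1930 \sqrt{5}$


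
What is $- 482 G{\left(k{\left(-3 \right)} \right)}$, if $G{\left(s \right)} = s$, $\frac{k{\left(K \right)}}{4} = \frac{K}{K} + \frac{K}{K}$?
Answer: $-3856$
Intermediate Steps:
$k{\left(K \right)} = 8$ ($k{\left(K \right)} = 4 \left(\frac{K}{K} + \frac{K}{K}\right) = 4 \left(1 + 1\right) = 4 \cdot 2 = 8$)
$- 482 G{\left(k{\left(-3 \right)} \right)} = \left(-482\right) 8 = -3856$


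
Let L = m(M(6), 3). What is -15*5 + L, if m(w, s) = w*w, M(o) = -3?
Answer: -66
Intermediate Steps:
m(w, s) = w**2
L = 9 (L = (-3)**2 = 9)
-15*5 + L = -15*5 + 9 = -75 + 9 = -66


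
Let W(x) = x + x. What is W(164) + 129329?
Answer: 129657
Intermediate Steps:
W(x) = 2*x
W(164) + 129329 = 2*164 + 129329 = 328 + 129329 = 129657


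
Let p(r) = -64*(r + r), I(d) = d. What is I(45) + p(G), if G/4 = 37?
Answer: -18899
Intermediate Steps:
G = 148 (G = 4*37 = 148)
p(r) = -128*r
I(45) + p(G) = 45 - 128*148 = 45 - 18944 = -18899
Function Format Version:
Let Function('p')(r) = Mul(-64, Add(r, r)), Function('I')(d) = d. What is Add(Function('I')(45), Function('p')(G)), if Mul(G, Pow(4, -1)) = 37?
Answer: -18899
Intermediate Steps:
G = 148 (G = Mul(4, 37) = 148)
Function('p')(r) = Mul(-128, r) (Function('p')(r) = Mul(-64, Mul(2, r)) = Mul(-128, r))
Add(Function('I')(45), Function('p')(G)) = Add(45, Mul(-128, 148)) = Add(45, -18944) = -18899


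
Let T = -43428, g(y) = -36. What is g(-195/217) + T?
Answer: -43464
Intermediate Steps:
g(-195/217) + T = -36 - 43428 = -43464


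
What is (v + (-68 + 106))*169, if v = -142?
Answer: -17576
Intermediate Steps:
(v + (-68 + 106))*169 = (-142 + (-68 + 106))*169 = (-142 + 38)*169 = -104*169 = -17576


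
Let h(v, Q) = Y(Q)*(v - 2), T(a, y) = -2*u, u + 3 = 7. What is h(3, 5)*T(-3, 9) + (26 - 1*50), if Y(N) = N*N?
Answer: -224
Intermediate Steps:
u = 4 (u = -3 + 7 = 4)
T(a, y) = -8 (T(a, y) = -2*4 = -8)
Y(N) = N²
h(v, Q) = Q²*(-2 + v) (h(v, Q) = Q²*(v - 2) = Q²*(-2 + v))
h(3, 5)*T(-3, 9) + (26 - 1*50) = (5²*(-2 + 3))*(-8) + (26 - 1*50) = (25*1)*(-8) + (26 - 50) = 25*(-8) - 24 = -200 - 24 = -224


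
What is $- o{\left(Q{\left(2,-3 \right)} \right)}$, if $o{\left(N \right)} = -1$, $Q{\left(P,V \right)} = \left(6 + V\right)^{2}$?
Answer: $1$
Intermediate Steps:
$- o{\left(Q{\left(2,-3 \right)} \right)} = \left(-1\right) \left(-1\right) = 1$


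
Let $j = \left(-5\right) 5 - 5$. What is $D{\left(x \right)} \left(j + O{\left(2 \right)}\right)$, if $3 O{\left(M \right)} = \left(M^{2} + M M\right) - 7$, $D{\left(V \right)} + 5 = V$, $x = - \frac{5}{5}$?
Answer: $178$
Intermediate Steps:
$x = -1$ ($x = \left(-5\right) \frac{1}{5} = -1$)
$D{\left(V \right)} = -5 + V$
$j = -30$ ($j = -25 - 5 = -30$)
$O{\left(M \right)} = - \frac{7}{3} + \frac{2 M^{2}}{3}$ ($O{\left(M \right)} = \frac{\left(M^{2} + M M\right) - 7}{3} = \frac{\left(M^{2} + M^{2}\right) - 7}{3} = \frac{2 M^{2} - 7}{3} = \frac{-7 + 2 M^{2}}{3} = - \frac{7}{3} + \frac{2 M^{2}}{3}$)
$D{\left(x \right)} \left(j + O{\left(2 \right)}\right) = \left(-5 - 1\right) \left(-30 - \left(\frac{7}{3} - \frac{2 \cdot 2^{2}}{3}\right)\right) = - 6 \left(-30 + \left(- \frac{7}{3} + \frac{2}{3} \cdot 4\right)\right) = - 6 \left(-30 + \left(- \frac{7}{3} + \frac{8}{3}\right)\right) = - 6 \left(-30 + \frac{1}{3}\right) = \left(-6\right) \left(- \frac{89}{3}\right) = 178$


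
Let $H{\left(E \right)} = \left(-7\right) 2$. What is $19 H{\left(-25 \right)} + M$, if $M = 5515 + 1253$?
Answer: $6502$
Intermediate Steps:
$H{\left(E \right)} = -14$
$M = 6768$
$19 H{\left(-25 \right)} + M = 19 \left(-14\right) + 6768 = -266 + 6768 = 6502$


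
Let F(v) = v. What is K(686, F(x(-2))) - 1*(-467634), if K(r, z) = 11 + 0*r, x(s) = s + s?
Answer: 467645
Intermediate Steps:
x(s) = 2*s
K(r, z) = 11 (K(r, z) = 11 + 0 = 11)
K(686, F(x(-2))) - 1*(-467634) = 11 - 1*(-467634) = 11 + 467634 = 467645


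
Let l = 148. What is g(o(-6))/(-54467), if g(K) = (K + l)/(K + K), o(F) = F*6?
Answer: 2/70029 ≈ 2.8560e-5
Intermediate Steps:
o(F) = 6*F
g(K) = (148 + K)/(2*K) (g(K) = (K + 148)/(K + K) = (148 + K)/((2*K)) = (148 + K)*(1/(2*K)) = (148 + K)/(2*K))
g(o(-6))/(-54467) = ((148 + 6*(-6))/(2*((6*(-6)))))/(-54467) = ((1/2)*(148 - 36)/(-36))*(-1/54467) = ((1/2)*(-1/36)*112)*(-1/54467) = -14/9*(-1/54467) = 2/70029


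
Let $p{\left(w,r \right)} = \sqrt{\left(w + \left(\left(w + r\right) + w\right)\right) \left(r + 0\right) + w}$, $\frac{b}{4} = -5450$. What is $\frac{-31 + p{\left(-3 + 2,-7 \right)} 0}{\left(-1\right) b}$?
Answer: $- \frac{31}{21800} \approx -0.001422$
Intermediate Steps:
$b = -21800$ ($b = 4 \left(-5450\right) = -21800$)
$p{\left(w,r \right)} = \sqrt{w + r \left(r + 3 w\right)}$ ($p{\left(w,r \right)} = \sqrt{\left(w + \left(\left(r + w\right) + w\right)\right) r + w} = \sqrt{\left(w + \left(r + 2 w\right)\right) r + w} = \sqrt{\left(r + 3 w\right) r + w} = \sqrt{r \left(r + 3 w\right) + w} = \sqrt{w + r \left(r + 3 w\right)}$)
$\frac{-31 + p{\left(-3 + 2,-7 \right)} 0}{\left(-1\right) b} = \frac{-31 + \sqrt{\left(-3 + 2\right) + \left(-7\right)^{2} + 3 \left(-7\right) \left(-3 + 2\right)} 0}{\left(-1\right) \left(-21800\right)} = \frac{-31 + \sqrt{-1 + 49 + 3 \left(-7\right) \left(-1\right)} 0}{21800} = \left(-31 + \sqrt{-1 + 49 + 21} \cdot 0\right) \frac{1}{21800} = \left(-31 + \sqrt{69} \cdot 0\right) \frac{1}{21800} = \left(-31 + 0\right) \frac{1}{21800} = \left(-31\right) \frac{1}{21800} = - \frac{31}{21800}$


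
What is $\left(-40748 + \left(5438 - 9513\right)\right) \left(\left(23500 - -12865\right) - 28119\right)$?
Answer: $-369610458$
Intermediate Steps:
$\left(-40748 + \left(5438 - 9513\right)\right) \left(\left(23500 - -12865\right) - 28119\right) = \left(-40748 - 4075\right) \left(\left(23500 + 12865\right) - 28119\right) = - 44823 \left(36365 - 28119\right) = \left(-44823\right) 8246 = -369610458$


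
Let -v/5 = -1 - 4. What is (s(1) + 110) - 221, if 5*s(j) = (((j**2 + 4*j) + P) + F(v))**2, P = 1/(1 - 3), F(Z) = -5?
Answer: -2219/20 ≈ -110.95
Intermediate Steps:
v = 25 (v = -5*(-1 - 4) = -5*(-5) = 25)
P = -1/2 (P = 1/(-2) = -1/2 ≈ -0.50000)
s(j) = (-11/2 + j**2 + 4*j)**2/5 (s(j) = (((j**2 + 4*j) - 1/2) - 5)**2/5 = ((-1/2 + j**2 + 4*j) - 5)**2/5 = (-11/2 + j**2 + 4*j)**2/5)
(s(1) + 110) - 221 = ((-11 + 2*1**2 + 8*1)**2/20 + 110) - 221 = ((-11 + 2*1 + 8)**2/20 + 110) - 221 = ((-11 + 2 + 8)**2/20 + 110) - 221 = ((1/20)*(-1)**2 + 110) - 221 = ((1/20)*1 + 110) - 221 = (1/20 + 110) - 221 = 2201/20 - 221 = -2219/20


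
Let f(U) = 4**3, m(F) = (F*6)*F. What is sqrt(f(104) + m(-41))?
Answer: 5*sqrt(406) ≈ 100.75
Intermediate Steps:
m(F) = 6*F**2 (m(F) = (6*F)*F = 6*F**2)
f(U) = 64
sqrt(f(104) + m(-41)) = sqrt(64 + 6*(-41)**2) = sqrt(64 + 6*1681) = sqrt(64 + 10086) = sqrt(10150) = 5*sqrt(406)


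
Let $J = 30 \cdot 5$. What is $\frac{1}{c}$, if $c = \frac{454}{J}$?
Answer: $\frac{75}{227} \approx 0.3304$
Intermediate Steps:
$J = 150$
$c = \frac{227}{75}$ ($c = \frac{454}{150} = 454 \cdot \frac{1}{150} = \frac{227}{75} \approx 3.0267$)
$\frac{1}{c} = \frac{1}{\frac{227}{75}} = \frac{75}{227}$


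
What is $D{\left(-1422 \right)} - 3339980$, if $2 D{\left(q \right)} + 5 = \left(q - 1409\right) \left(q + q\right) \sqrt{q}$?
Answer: $- \frac{6679965}{2} + 12077046 i \sqrt{158} \approx -3.34 \cdot 10^{6} + 1.5181 \cdot 10^{8} i$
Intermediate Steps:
$D{\left(q \right)} = - \frac{5}{2} + q^{\frac{3}{2}} \left(-1409 + q\right)$ ($D{\left(q \right)} = - \frac{5}{2} + \frac{\left(q - 1409\right) \left(q + q\right) \sqrt{q}}{2} = - \frac{5}{2} + \frac{\left(-1409 + q\right) 2 q \sqrt{q}}{2} = - \frac{5}{2} + \frac{2 q \left(-1409 + q\right) \sqrt{q}}{2} = - \frac{5}{2} + \frac{2 q^{\frac{3}{2}} \left(-1409 + q\right)}{2} = - \frac{5}{2} + q^{\frac{3}{2}} \left(-1409 + q\right)$)
$D{\left(-1422 \right)} - 3339980 = \left(- \frac{5}{2} + \left(-1422\right)^{\frac{5}{2}} - 1409 \left(-1422\right)^{\frac{3}{2}}\right) - 3339980 = \left(- \frac{5}{2} + 6066252 i \sqrt{158} - 1409 \left(- 4266 i \sqrt{158}\right)\right) - 3339980 = \left(- \frac{5}{2} + 6066252 i \sqrt{158} + 6010794 i \sqrt{158}\right) - 3339980 = \left(- \frac{5}{2} + 12077046 i \sqrt{158}\right) - 3339980 = - \frac{6679965}{2} + 12077046 i \sqrt{158}$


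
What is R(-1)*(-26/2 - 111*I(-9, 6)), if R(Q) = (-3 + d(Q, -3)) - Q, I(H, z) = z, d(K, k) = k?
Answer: 3395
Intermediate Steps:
R(Q) = -6 - Q (R(Q) = (-3 - 3) - Q = -6 - Q)
R(-1)*(-26/2 - 111*I(-9, 6)) = (-6 - 1*(-1))*(-26/2 - 111*6) = (-6 + 1)*(-26*1/2 - 666) = -5*(-13 - 666) = -5*(-679) = 3395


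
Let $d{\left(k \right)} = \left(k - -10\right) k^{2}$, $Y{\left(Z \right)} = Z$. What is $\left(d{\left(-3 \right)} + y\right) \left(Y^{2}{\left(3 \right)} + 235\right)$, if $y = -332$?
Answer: $-65636$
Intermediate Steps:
$d{\left(k \right)} = k^{2} \left(10 + k\right)$ ($d{\left(k \right)} = \left(k + 10\right) k^{2} = \left(10 + k\right) k^{2} = k^{2} \left(10 + k\right)$)
$\left(d{\left(-3 \right)} + y\right) \left(Y^{2}{\left(3 \right)} + 235\right) = \left(\left(-3\right)^{2} \left(10 - 3\right) - 332\right) \left(3^{2} + 235\right) = \left(9 \cdot 7 - 332\right) \left(9 + 235\right) = \left(63 - 332\right) 244 = \left(-269\right) 244 = -65636$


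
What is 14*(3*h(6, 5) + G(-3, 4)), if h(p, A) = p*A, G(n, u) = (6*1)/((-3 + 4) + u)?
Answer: 6384/5 ≈ 1276.8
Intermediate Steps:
G(n, u) = 6/(1 + u)
h(p, A) = A*p
14*(3*h(6, 5) + G(-3, 4)) = 14*(3*(5*6) + 6/(1 + 4)) = 14*(3*30 + 6/5) = 14*(90 + 6*(1/5)) = 14*(90 + 6/5) = 14*(456/5) = 6384/5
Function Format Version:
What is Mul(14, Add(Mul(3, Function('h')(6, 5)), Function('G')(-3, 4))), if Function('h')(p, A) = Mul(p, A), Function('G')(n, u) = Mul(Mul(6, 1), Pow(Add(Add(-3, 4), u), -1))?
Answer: Rational(6384, 5) ≈ 1276.8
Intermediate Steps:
Function('G')(n, u) = Mul(6, Pow(Add(1, u), -1))
Function('h')(p, A) = Mul(A, p)
Mul(14, Add(Mul(3, Function('h')(6, 5)), Function('G')(-3, 4))) = Mul(14, Add(Mul(3, Mul(5, 6)), Mul(6, Pow(Add(1, 4), -1)))) = Mul(14, Add(Mul(3, 30), Mul(6, Pow(5, -1)))) = Mul(14, Add(90, Mul(6, Rational(1, 5)))) = Mul(14, Add(90, Rational(6, 5))) = Mul(14, Rational(456, 5)) = Rational(6384, 5)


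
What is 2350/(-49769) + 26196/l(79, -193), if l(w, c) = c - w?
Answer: -326096981/3384292 ≈ -96.356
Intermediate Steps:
2350/(-49769) + 26196/l(79, -193) = 2350/(-49769) + 26196/(-193 - 1*79) = 2350*(-1/49769) + 26196/(-193 - 79) = -2350/49769 + 26196/(-272) = -2350/49769 + 26196*(-1/272) = -2350/49769 - 6549/68 = -326096981/3384292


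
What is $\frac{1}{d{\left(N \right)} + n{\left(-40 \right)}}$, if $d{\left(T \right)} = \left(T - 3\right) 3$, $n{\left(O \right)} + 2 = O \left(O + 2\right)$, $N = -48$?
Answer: $\frac{1}{1365} \approx 0.0007326$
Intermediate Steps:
$n{\left(O \right)} = -2 + O \left(2 + O\right)$ ($n{\left(O \right)} = -2 + O \left(O + 2\right) = -2 + O \left(2 + O\right)$)
$d{\left(T \right)} = -9 + 3 T$ ($d{\left(T \right)} = \left(-3 + T\right) 3 = -9 + 3 T$)
$\frac{1}{d{\left(N \right)} + n{\left(-40 \right)}} = \frac{1}{\left(-9 + 3 \left(-48\right)\right) + \left(-2 + \left(-40\right)^{2} + 2 \left(-40\right)\right)} = \frac{1}{\left(-9 - 144\right) - -1518} = \frac{1}{-153 + 1518} = \frac{1}{1365}$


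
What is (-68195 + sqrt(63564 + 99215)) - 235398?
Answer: -303593 + sqrt(162779) ≈ -3.0319e+5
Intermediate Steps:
(-68195 + sqrt(63564 + 99215)) - 235398 = (-68195 + sqrt(162779)) - 235398 = -303593 + sqrt(162779)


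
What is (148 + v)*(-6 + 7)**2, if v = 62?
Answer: 210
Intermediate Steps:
(148 + v)*(-6 + 7)**2 = (148 + 62)*(-6 + 7)**2 = 210*1**2 = 210*1 = 210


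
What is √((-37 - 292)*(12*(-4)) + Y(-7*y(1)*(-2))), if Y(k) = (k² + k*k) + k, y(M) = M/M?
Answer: √16198 ≈ 127.27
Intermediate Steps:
y(M) = 1
Y(k) = k + 2*k² (Y(k) = (k² + k²) + k = 2*k² + k = k + 2*k²)
√((-37 - 292)*(12*(-4)) + Y(-7*y(1)*(-2))) = √((-37 - 292)*(12*(-4)) + (-7*1*(-2))*(1 + 2*(-7*1*(-2)))) = √(-329*(-48) + (-7*(-2))*(1 + 2*(-7*(-2)))) = √(15792 + 14*(1 + 2*14)) = √(15792 + 14*(1 + 28)) = √(15792 + 14*29) = √(15792 + 406) = √16198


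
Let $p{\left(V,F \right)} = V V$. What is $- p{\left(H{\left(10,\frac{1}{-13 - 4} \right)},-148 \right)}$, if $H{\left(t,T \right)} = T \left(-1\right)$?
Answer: $- \frac{1}{289} \approx -0.0034602$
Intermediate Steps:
$H{\left(t,T \right)} = - T$
$p{\left(V,F \right)} = V^{2}$
$- p{\left(H{\left(10,\frac{1}{-13 - 4} \right)},-148 \right)} = - \left(- \frac{1}{-13 - 4}\right)^{2} = - \left(- \frac{1}{-17}\right)^{2} = - \left(\left(-1\right) \left(- \frac{1}{17}\right)\right)^{2} = - \frac{1}{289}$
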